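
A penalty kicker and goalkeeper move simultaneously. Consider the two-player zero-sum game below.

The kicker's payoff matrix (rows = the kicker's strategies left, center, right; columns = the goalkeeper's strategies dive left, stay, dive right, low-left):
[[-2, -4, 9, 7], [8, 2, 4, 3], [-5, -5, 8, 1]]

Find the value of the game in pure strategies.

2

Row minima: -4, 2, -5 → the kicker's maximin is 2.
Column maxima: 8, 2, 9, 7 → the goalkeeper's minimax is 2.
They coincide at (center, stay), so the value is 2.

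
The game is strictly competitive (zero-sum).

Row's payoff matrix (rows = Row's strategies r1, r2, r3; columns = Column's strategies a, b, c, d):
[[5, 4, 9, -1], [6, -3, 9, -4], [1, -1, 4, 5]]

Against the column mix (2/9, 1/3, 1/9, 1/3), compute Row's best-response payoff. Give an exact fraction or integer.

28/9

r1: (5)·(2/9) + (4)·(1/3) + (9)·(1/9) + (-1)·(1/3) = 28/9.
r2: (6)·(2/9) + (-3)·(1/3) + (9)·(1/9) + (-4)·(1/3) = 0.
r3: (1)·(2/9) + (-1)·(1/3) + (4)·(1/9) + (5)·(1/3) = 2.
The best pure response is r1 with expected payoff 28/9.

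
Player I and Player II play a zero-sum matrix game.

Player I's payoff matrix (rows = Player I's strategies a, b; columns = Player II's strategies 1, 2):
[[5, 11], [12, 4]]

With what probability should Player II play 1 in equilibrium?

1/2

Row minima are 5 and 4, so Player I's maximin is 5; column maxima are 12 and 11, so Player II's minimax is 11. These differ, so the equilibrium is in mixed strategies.
Let Player II play 1 with probability q. Player I is indifferent when 5q + 11(1−q) = 12q + 4(1−q), giving q = 1/2.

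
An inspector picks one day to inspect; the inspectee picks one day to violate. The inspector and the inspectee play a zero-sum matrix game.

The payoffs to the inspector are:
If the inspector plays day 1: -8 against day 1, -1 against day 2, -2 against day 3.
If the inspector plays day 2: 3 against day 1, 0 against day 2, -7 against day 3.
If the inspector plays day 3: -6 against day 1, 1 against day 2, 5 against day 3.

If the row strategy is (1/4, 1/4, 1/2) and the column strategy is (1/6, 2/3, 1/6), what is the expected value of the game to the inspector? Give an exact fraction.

Against (1/6, 2/3, 1/6), each row's expected payoff is day 1: -7/3; day 2: -2/3; day 3: 1/2.
Taking the (1/4, 1/4, 1/2)-weighted average: (1/4)·(-7/3) + (1/4)·(-2/3) + (1/2)·(1/2) = -1/2.

-1/2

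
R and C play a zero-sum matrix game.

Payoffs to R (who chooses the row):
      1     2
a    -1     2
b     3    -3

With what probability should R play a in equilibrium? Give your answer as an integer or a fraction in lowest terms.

2/3

Row minima are -1 and -3, so R's maximin is -1; column maxima are 3 and 2, so C's minimax is 2. These differ, so the equilibrium is in mixed strategies.
Let R play a with probability p. C is indifferent when −p + 3(1−p) = 2p − 3(1−p), giving p = 2/3.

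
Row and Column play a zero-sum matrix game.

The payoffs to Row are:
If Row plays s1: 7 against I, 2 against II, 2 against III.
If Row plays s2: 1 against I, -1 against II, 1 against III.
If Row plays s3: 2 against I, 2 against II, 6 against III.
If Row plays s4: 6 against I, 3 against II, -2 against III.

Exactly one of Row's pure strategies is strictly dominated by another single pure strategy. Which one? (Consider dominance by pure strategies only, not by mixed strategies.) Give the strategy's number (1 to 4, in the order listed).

2

Compare s2 with s1: 7 > 1, 2 > -1, 2 > 1.
So s1 strictly dominates s2 for Row; s2 is strictly dominated.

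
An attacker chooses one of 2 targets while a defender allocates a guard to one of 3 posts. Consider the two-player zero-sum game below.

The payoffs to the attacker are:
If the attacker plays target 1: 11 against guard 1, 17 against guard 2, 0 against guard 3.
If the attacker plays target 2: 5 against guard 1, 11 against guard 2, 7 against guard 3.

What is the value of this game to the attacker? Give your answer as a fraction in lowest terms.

Column guard 2 is strictly dominated by guard 1 for the defender (it gives the attacker more in every row).
The remaining 2×2 game on (target 1, target 2) × (guard 1, guard 3) has no saddle point. Let the attacker play target 1 with probability p; indifference gives 11p + 5(1−p) = 7(1−p), so p = 2/13.
Similarly the defender's optimal q on guard 1 is 7/13, and the value is 11·(7/13) + (0)·(6/13) = 77/13.

77/13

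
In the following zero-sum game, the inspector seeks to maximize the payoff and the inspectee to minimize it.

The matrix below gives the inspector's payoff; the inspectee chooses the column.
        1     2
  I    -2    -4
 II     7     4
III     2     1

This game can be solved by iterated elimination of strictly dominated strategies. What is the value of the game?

4

Column 1 is strictly dominated by 2 for the inspectee (-4<-2, 4<7, 1<2); eliminate 1.
Row I is strictly dominated by row II (4>-4); eliminate I.
Row III is strictly dominated by row II (4>1); eliminate III.
Only (II, 2) remains, with payoff 4.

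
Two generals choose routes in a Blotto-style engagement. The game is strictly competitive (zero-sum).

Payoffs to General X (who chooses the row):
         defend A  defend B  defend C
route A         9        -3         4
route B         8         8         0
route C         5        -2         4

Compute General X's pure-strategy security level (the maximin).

0

The worst-case payoff for each row is route A: -3, route B: 0, route C: -2.
The best of these is 0.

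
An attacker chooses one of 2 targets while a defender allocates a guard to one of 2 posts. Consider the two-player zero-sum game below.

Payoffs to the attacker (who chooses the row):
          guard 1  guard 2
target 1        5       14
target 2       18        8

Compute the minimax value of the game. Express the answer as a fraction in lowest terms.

Row minima are 5 and 8, so the attacker's maximin is 8; column maxima are 18 and 14, so the defender's minimax is 14. These differ, so the equilibrium is in mixed strategies.
Let the attacker play target 1 with probability p. The defender is indifferent when 5p + 18(1−p) = 14p + 8(1−p), giving p = 10/19.
Let the defender play guard 1 with probability q. The attacker is indifferent when 5q + 14(1−q) = 18q + 8(1−q), giving q = 6/19.
The value is 5·(6/19) + (14)·(13/19) = 212/19.

212/19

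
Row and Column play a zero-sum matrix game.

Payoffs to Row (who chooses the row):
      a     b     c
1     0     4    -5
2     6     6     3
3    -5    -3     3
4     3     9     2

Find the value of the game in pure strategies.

Row minima: -5, 3, -5, 2 → Row's maximin is 3.
Column maxima: 6, 9, 3 → Column's minimax is 3.
They coincide at (2, c), so the value is 3.

3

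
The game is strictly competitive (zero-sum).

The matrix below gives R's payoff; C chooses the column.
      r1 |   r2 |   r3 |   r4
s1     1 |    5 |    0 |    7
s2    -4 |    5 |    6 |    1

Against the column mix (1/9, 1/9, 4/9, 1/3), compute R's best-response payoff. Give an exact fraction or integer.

s1: (1)·(1/9) + (5)·(1/9) + (0)·(4/9) + (7)·(1/3) = 3.
s2: (-4)·(1/9) + (5)·(1/9) + (6)·(4/9) + (1)·(1/3) = 28/9.
The best pure response is s2 with expected payoff 28/9.

28/9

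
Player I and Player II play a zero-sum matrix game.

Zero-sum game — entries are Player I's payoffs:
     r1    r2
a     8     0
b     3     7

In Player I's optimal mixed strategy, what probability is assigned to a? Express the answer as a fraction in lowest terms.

1/3

Row minima are 0 and 3, so Player I's maximin is 3; column maxima are 8 and 7, so Player II's minimax is 7. These differ, so the equilibrium is in mixed strategies.
Let Player I play a with probability p. Player II is indifferent when 8p + 3(1−p) = 7(1−p), giving p = 1/3.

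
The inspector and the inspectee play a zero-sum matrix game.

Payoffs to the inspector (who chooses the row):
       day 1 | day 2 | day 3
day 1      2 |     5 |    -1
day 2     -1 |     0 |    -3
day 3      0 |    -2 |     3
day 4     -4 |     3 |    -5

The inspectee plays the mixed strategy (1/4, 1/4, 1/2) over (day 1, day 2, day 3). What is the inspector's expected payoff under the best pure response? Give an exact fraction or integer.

day 1: (2)·(1/4) + (5)·(1/4) + (-1)·(1/2) = 5/4.
day 2: (-1)·(1/4) + (0)·(1/4) + (-3)·(1/2) = -7/4.
day 3: (0)·(1/4) + (-2)·(1/4) + (3)·(1/2) = 1.
day 4: (-4)·(1/4) + (3)·(1/4) + (-5)·(1/2) = -11/4.
The best pure response is day 1 with expected payoff 5/4.

5/4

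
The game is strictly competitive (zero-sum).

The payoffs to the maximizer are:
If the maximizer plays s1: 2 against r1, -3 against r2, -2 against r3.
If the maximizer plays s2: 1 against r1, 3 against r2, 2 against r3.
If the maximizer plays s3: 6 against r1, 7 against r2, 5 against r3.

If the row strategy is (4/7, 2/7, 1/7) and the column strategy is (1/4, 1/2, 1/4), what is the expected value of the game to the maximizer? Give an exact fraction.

Against (1/4, 1/2, 1/4), each row's expected payoff is s1: -3/2; s2: 9/4; s3: 25/4.
Taking the (4/7, 2/7, 1/7)-weighted average: (4/7)·(-3/2) + (2/7)·(9/4) + (1/7)·(25/4) = 19/28.

19/28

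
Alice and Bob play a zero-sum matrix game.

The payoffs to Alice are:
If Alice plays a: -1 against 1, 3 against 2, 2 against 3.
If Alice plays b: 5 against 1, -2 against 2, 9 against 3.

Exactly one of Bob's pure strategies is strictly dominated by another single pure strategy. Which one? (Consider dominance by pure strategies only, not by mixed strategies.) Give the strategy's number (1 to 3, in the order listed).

3

Bob prefers columns that give Alice less. Compare 3 with 1: -1 < 2, 5 < 9.
So 1 strictly dominates 3 for Bob; 3 is strictly dominated.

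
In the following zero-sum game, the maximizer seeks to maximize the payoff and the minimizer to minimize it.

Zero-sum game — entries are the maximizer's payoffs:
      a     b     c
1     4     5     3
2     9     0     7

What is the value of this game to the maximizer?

Column a is strictly dominated by c for the minimizer (it gives the maximizer more in every row).
The remaining 2×2 game on (1, 2) × (b, c) has no saddle point. Let the maximizer play 1 with probability p; indifference gives 5p = 3p + 7(1−p), so p = 7/9.
Similarly the minimizer's optimal q on b is 4/9, and the value is 5·(4/9) + (3)·(5/9) = 35/9.

35/9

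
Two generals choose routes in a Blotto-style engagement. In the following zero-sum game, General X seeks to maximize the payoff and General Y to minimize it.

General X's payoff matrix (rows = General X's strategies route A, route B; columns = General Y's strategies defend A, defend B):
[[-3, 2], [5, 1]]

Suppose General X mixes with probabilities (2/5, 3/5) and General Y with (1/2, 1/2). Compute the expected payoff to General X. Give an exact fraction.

Against (1/2, 1/2), each row's expected payoff is route A: -1/2; route B: 3.
Taking the (2/5, 3/5)-weighted average: (2/5)·(-1/2) + (3/5)·(3) = 8/5.

8/5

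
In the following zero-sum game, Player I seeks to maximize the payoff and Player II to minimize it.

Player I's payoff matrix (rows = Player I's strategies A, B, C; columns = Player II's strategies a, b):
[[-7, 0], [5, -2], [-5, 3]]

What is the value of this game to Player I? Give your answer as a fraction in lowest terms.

1/3

Row A is strictly dominated by row C, so Player I never plays it.
The remaining 2×2 game on (B, C) × (a, b) has no saddle point. Let Player I play B with probability p; indifference gives 5p − 5(1−p) = −2p + 3(1−p), so p = 8/15.
Similarly Player II's optimal q on a is 1/3, and the value is 5·(1/3) + (-2)·(2/3) = 1/3.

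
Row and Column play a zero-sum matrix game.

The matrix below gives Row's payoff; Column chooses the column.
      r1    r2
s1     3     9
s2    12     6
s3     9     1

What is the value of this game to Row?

15/2

Row s3 is strictly dominated by row s2, so Row never plays it.
The remaining 2×2 game on (s1, s2) × (r1, r2) has no saddle point. Let Row play s1 with probability p; indifference gives 3p + 12(1−p) = 9p + 6(1−p), so p = 1/2.
Similarly Column's optimal q on r1 is 1/4, and the value is 3·(1/4) + (9)·(3/4) = 15/2.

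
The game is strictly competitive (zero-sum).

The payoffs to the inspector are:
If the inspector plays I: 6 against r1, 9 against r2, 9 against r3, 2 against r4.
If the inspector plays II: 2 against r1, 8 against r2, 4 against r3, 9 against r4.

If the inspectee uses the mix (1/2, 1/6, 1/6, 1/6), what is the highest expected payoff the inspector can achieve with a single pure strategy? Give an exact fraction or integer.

19/3

I: (6)·(1/2) + (9)·(1/6) + (9)·(1/6) + (2)·(1/6) = 19/3.
II: (2)·(1/2) + (8)·(1/6) + (4)·(1/6) + (9)·(1/6) = 9/2.
The best pure response is I with expected payoff 19/3.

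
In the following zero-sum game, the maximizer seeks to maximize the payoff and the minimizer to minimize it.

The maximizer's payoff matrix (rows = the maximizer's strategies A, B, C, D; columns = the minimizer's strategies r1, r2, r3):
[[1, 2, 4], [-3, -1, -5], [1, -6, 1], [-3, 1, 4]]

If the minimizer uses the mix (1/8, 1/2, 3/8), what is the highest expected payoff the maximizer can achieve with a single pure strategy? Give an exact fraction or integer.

21/8

A: (1)·(1/8) + (2)·(1/2) + (4)·(3/8) = 21/8.
B: (-3)·(1/8) + (-1)·(1/2) + (-5)·(3/8) = -11/4.
C: (1)·(1/8) + (-6)·(1/2) + (1)·(3/8) = -5/2.
D: (-3)·(1/8) + (1)·(1/2) + (4)·(3/8) = 13/8.
The best pure response is A with expected payoff 21/8.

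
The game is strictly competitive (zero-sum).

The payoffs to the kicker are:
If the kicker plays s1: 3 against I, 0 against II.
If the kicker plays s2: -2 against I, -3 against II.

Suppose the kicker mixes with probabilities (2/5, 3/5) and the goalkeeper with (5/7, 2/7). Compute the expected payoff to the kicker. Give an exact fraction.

Against (5/7, 2/7), each row's expected payoff is s1: 15/7; s2: -16/7.
Taking the (2/5, 3/5)-weighted average: (2/5)·(15/7) + (3/5)·(-16/7) = -18/35.

-18/35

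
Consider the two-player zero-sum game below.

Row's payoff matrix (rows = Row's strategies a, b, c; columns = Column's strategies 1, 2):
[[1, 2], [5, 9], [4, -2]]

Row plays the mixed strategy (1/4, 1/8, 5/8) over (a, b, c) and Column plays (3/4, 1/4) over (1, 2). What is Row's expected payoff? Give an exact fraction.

21/8

Against (3/4, 1/4), each row's expected payoff is a: 5/4; b: 6; c: 5/2.
Taking the (1/4, 1/8, 5/8)-weighted average: (1/4)·(5/4) + (1/8)·(6) + (5/8)·(5/2) = 21/8.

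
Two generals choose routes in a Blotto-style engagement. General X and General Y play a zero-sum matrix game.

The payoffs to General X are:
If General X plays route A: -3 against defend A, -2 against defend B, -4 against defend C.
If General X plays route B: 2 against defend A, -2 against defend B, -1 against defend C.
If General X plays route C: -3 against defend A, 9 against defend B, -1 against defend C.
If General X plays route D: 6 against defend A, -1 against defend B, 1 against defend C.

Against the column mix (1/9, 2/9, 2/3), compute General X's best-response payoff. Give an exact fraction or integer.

route A: (-3)·(1/9) + (-2)·(2/9) + (-4)·(2/3) = -31/9.
route B: (2)·(1/9) + (-2)·(2/9) + (-1)·(2/3) = -8/9.
route C: (-3)·(1/9) + (9)·(2/9) + (-1)·(2/3) = 1.
route D: (6)·(1/9) + (-1)·(2/9) + (1)·(2/3) = 10/9.
The best pure response is route D with expected payoff 10/9.

10/9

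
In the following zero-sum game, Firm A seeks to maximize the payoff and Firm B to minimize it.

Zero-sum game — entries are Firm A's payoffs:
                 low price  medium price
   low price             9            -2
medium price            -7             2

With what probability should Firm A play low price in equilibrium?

Row minima are -2 and -7, so Firm A's maximin is -2; column maxima are 9 and 2, so Firm B's minimax is 2. These differ, so the equilibrium is in mixed strategies.
Let Firm A play low price with probability p. Firm B is indifferent when 9p − 7(1−p) = −2p + 2(1−p), giving p = 9/20.

9/20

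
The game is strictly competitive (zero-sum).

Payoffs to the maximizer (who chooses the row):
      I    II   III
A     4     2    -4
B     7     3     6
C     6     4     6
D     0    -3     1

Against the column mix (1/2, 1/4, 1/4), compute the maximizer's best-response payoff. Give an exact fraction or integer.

A: (4)·(1/2) + (2)·(1/4) + (-4)·(1/4) = 3/2.
B: (7)·(1/2) + (3)·(1/4) + (6)·(1/4) = 23/4.
C: (6)·(1/2) + (4)·(1/4) + (6)·(1/4) = 11/2.
D: (0)·(1/2) + (-3)·(1/4) + (1)·(1/4) = -1/2.
The best pure response is B with expected payoff 23/4.

23/4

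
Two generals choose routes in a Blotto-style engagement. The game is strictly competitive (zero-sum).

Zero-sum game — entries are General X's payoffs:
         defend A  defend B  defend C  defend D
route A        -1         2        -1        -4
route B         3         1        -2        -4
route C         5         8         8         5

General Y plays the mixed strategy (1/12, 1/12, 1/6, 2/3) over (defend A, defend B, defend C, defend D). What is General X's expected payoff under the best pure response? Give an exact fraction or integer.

route A: (-1)·(1/12) + (2)·(1/12) + (-1)·(1/6) + (-4)·(2/3) = -11/4.
route B: (3)·(1/12) + (1)·(1/12) + (-2)·(1/6) + (-4)·(2/3) = -8/3.
route C: (5)·(1/12) + (8)·(1/12) + (8)·(1/6) + (5)·(2/3) = 23/4.
The best pure response is route C with expected payoff 23/4.

23/4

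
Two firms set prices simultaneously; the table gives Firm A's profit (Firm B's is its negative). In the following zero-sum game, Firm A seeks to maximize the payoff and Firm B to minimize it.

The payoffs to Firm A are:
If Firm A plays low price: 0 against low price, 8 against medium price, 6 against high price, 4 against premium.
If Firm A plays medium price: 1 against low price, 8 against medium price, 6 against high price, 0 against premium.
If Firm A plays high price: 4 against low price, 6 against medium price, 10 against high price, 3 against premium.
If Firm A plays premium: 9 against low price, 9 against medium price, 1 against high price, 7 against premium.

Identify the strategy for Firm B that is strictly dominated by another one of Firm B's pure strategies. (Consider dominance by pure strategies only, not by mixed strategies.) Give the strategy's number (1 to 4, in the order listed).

2

Firm B prefers columns that give Firm A less. Compare medium price with premium: 4 < 8, 0 < 8, 3 < 6, 7 < 9.
So premium strictly dominates medium price for Firm B; medium price is strictly dominated.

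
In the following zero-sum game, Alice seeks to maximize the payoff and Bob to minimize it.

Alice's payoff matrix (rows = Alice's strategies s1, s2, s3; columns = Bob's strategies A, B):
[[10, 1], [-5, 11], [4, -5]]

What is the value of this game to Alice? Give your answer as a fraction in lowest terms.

23/5

Row s3 is strictly dominated by row s1, so Alice never plays it.
The remaining 2×2 game on (s1, s2) × (A, B) has no saddle point. Let Alice play s1 with probability p; indifference gives 10p − 5(1−p) = p + 11(1−p), so p = 16/25.
Similarly Bob's optimal q on A is 2/5, and the value is 10·(2/5) + (1)·(3/5) = 23/5.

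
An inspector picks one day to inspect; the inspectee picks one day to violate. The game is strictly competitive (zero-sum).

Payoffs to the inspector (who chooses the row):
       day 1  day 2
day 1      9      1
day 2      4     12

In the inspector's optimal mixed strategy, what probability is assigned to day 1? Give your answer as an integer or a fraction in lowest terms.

1/2

Row minima are 1 and 4, so the inspector's maximin is 4; column maxima are 9 and 12, so the inspectee's minimax is 9. These differ, so the equilibrium is in mixed strategies.
Let the inspector play day 1 with probability p. The inspectee is indifferent when 9p + 4(1−p) = p + 12(1−p), giving p = 1/2.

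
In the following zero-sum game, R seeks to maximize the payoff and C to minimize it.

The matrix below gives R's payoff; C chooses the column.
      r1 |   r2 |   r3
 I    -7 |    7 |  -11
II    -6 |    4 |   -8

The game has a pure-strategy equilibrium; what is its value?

-8

Row minima: -11, -8 → R's maximin is -8.
Column maxima: -6, 7, -8 → C's minimax is -8.
They coincide at (II, r3), so the value is -8.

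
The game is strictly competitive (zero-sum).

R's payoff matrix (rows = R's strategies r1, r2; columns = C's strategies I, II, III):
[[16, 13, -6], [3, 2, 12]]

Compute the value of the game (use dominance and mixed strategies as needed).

Column I is strictly dominated by II for C (it gives R more in every row).
The remaining 2×2 game on (r1, r2) × (II, III) has no saddle point. Let R play r1 with probability p; indifference gives 13p + 2(1−p) = −6p + 12(1−p), so p = 10/29.
Similarly C's optimal q on II is 18/29, and the value is 13·(18/29) + (-6)·(11/29) = 168/29.

168/29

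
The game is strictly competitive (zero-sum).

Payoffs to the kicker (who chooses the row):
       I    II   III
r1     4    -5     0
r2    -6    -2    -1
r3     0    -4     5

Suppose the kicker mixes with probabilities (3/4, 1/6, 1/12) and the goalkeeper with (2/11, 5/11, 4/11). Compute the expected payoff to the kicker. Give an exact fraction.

Against (2/11, 5/11, 4/11), each row's expected payoff is r1: -17/11; r2: -26/11; r3: 0.
Taking the (3/4, 1/6, 1/12)-weighted average: (3/4)·(-17/11) + (1/6)·(-26/11) + (1/12)·(0) = -205/132.

-205/132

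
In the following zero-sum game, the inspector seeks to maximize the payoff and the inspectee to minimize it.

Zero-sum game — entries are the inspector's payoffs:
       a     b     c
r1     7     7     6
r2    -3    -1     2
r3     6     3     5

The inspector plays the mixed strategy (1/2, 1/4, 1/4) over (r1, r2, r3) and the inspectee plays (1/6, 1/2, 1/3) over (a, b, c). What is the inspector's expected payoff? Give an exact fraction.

103/24

Against (1/6, 1/2, 1/3), each row's expected payoff is r1: 20/3; r2: -1/3; r3: 25/6.
Taking the (1/2, 1/4, 1/4)-weighted average: (1/2)·(20/3) + (1/4)·(-1/3) + (1/4)·(25/6) = 103/24.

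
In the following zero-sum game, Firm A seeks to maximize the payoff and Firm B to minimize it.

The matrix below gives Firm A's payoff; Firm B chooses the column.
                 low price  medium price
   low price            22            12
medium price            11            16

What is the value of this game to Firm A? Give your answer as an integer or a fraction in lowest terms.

Row minima are 12 and 11, so Firm A's maximin is 12; column maxima are 22 and 16, so Firm B's minimax is 16. These differ, so the equilibrium is in mixed strategies.
Let Firm A play low price with probability p. Firm B is indifferent when 22p + 11(1−p) = 12p + 16(1−p), giving p = 1/3.
Let Firm B play low price with probability q. Firm A is indifferent when 22q + 12(1−q) = 11q + 16(1−q), giving q = 4/15.
The value is 22·(4/15) + (12)·(11/15) = 44/3.

44/3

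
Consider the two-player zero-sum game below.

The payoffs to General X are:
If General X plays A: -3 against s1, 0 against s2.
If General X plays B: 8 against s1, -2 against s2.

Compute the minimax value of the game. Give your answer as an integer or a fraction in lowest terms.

-6/13

Row minima are -3 and -2, so General X's maximin is -2; column maxima are 8 and 0, so General Y's minimax is 0. These differ, so the equilibrium is in mixed strategies.
Let General X play A with probability p. General Y is indifferent when −3p + 8(1−p) = −2(1−p), giving p = 10/13.
Let General Y play s1 with probability q. General X is indifferent when −3q = 8q − 2(1−q), giving q = 2/13.
The value is -3·(2/13) + (0)·(11/13) = -6/13.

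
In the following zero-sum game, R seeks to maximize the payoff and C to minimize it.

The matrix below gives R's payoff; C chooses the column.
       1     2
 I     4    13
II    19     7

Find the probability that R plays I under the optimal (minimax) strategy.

Row minima are 4 and 7, so R's maximin is 7; column maxima are 19 and 13, so C's minimax is 13. These differ, so the equilibrium is in mixed strategies.
Let R play I with probability p. C is indifferent when 4p + 19(1−p) = 13p + 7(1−p), giving p = 4/7.

4/7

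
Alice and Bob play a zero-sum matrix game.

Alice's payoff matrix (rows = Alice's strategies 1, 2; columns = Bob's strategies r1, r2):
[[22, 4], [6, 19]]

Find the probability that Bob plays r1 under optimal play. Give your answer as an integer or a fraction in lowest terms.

Row minima are 4 and 6, so Alice's maximin is 6; column maxima are 22 and 19, so Bob's minimax is 19. These differ, so the equilibrium is in mixed strategies.
Let Bob play r1 with probability q. Alice is indifferent when 22q + 4(1−q) = 6q + 19(1−q), giving q = 15/31.

15/31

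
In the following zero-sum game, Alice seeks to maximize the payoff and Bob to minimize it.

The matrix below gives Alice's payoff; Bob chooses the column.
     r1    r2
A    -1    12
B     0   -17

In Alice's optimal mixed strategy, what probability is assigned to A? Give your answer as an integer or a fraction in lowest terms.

17/30

Row minima are -1 and -17, so Alice's maximin is -1; column maxima are 0 and 12, so Bob's minimax is 0. These differ, so the equilibrium is in mixed strategies.
Let Alice play A with probability p. Bob is indifferent when −p = 12p − 17(1−p), giving p = 17/30.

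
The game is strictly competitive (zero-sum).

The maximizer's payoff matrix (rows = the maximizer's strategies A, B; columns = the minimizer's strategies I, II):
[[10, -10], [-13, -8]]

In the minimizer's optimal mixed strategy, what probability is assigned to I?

Row minima are -10 and -13, so the maximizer's maximin is -10; column maxima are 10 and -8, so the minimizer's minimax is -8. These differ, so the equilibrium is in mixed strategies.
Let the minimizer play I with probability q. The maximizer is indifferent when 10q − 10(1−q) = −13q − 8(1−q), giving q = 2/25.

2/25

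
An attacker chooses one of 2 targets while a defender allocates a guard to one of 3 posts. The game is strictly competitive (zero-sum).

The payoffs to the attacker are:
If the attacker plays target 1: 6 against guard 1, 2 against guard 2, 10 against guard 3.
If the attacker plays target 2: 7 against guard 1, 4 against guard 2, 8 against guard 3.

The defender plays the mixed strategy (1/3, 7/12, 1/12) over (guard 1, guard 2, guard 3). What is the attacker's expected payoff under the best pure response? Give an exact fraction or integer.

target 1: (6)·(1/3) + (2)·(7/12) + (10)·(1/12) = 4.
target 2: (7)·(1/3) + (4)·(7/12) + (8)·(1/12) = 16/3.
The best pure response is target 2 with expected payoff 16/3.

16/3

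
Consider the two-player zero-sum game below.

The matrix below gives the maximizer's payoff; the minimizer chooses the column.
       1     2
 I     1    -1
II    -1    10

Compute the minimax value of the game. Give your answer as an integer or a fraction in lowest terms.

Row minima are -1 and -1, so the maximizer's maximin is -1; column maxima are 1 and 10, so the minimizer's minimax is 1. These differ, so the equilibrium is in mixed strategies.
Let the maximizer play I with probability p. The minimizer is indifferent when p − (1−p) = −p + 10(1−p), giving p = 11/13.
Let the minimizer play 1 with probability q. The maximizer is indifferent when q − (1−q) = −q + 10(1−q), giving q = 11/13.
The value is 1·(11/13) + (-1)·(2/13) = 9/13.

9/13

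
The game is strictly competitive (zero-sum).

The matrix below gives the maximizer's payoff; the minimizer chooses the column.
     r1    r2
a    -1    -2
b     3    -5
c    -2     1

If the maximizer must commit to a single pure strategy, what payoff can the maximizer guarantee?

The worst-case payoff for each row is a: -2, b: -5, c: -2.
The best of these is -2.

-2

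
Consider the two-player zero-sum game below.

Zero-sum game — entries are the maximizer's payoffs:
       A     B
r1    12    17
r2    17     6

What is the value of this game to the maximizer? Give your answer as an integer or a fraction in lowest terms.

Row minima are 12 and 6, so the maximizer's maximin is 12; column maxima are 17 and 17, so the minimizer's minimax is 17. These differ, so the equilibrium is in mixed strategies.
Let the maximizer play r1 with probability p. The minimizer is indifferent when 12p + 17(1−p) = 17p + 6(1−p), giving p = 11/16.
Let the minimizer play A with probability q. The maximizer is indifferent when 12q + 17(1−q) = 17q + 6(1−q), giving q = 11/16.
The value is 12·(11/16) + (17)·(5/16) = 217/16.

217/16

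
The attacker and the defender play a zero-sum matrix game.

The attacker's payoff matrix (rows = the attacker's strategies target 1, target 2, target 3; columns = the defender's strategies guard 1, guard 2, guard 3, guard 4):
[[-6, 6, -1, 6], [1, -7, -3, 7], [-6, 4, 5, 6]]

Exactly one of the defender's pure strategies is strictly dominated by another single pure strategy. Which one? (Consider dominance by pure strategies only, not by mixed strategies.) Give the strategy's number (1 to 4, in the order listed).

4

The defender prefers columns that give the attacker less. Compare guard 4 with guard 1: -6 < 6, 1 < 7, -6 < 6.
So guard 1 strictly dominates guard 4 for the defender; guard 4 is strictly dominated.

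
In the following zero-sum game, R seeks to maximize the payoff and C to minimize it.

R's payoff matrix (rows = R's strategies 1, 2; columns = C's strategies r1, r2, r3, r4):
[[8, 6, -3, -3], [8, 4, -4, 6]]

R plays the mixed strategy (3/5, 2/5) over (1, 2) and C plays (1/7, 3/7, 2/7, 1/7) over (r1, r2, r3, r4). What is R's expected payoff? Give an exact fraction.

Against (1/7, 3/7, 2/7, 1/7), each row's expected payoff is 1: 17/7; 2: 18/7.
Taking the (3/5, 2/5)-weighted average: (3/5)·(17/7) + (2/5)·(18/7) = 87/35.

87/35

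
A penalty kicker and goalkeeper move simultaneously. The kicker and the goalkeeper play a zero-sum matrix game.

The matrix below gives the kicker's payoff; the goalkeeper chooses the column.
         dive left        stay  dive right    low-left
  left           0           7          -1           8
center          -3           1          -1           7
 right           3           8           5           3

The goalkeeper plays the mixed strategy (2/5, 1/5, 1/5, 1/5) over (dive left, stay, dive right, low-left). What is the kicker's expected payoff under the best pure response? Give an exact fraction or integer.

22/5

left: (0)·(2/5) + (7)·(1/5) + (-1)·(1/5) + (8)·(1/5) = 14/5.
center: (-3)·(2/5) + (1)·(1/5) + (-1)·(1/5) + (7)·(1/5) = 1/5.
right: (3)·(2/5) + (8)·(1/5) + (5)·(1/5) + (3)·(1/5) = 22/5.
The best pure response is right with expected payoff 22/5.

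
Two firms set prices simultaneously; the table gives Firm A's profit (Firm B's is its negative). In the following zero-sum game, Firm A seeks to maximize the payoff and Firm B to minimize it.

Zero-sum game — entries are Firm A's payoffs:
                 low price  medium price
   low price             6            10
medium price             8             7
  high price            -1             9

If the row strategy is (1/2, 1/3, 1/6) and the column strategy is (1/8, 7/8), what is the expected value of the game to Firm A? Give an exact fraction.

Against (1/8, 7/8), each row's expected payoff is low price: 19/2; medium price: 57/8; high price: 31/4.
Taking the (1/2, 1/3, 1/6)-weighted average: (1/2)·(19/2) + (1/3)·(57/8) + (1/6)·(31/4) = 101/12.

101/12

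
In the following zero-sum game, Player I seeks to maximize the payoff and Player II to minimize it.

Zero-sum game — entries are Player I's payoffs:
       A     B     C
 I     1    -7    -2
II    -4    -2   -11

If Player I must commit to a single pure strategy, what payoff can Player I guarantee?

-7

The worst-case payoff for each row is I: -7, II: -11.
The best of these is -7.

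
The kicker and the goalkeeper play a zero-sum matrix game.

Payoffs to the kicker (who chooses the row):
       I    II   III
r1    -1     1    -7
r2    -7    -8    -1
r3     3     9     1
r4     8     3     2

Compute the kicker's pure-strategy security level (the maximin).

2

The worst-case payoff for each row is r1: -7, r2: -8, r3: 1, r4: 2.
The best of these is 2.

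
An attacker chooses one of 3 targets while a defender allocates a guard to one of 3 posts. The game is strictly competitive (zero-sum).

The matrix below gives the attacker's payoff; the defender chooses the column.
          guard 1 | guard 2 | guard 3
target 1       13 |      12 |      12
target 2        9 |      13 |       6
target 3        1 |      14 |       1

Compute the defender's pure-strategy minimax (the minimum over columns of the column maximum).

12

The worst case (largest entry) in each column is guard 1: 13, guard 2: 14, guard 3: 12.
The best (smallest) of these is 12.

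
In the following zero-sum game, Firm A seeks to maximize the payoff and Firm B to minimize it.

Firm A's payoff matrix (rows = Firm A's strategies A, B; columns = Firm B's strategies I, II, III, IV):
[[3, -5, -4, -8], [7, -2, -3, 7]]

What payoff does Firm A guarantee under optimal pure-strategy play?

-3

Row minima: -8, -3 → Firm A's maximin is -3.
Column maxima: 7, -2, -3, 7 → Firm B's minimax is -3.
They coincide at (B, III), so the value is -3.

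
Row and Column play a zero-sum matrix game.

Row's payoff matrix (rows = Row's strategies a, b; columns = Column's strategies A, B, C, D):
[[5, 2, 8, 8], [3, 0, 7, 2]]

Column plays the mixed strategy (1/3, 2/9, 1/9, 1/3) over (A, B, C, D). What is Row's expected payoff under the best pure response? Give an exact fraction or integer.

a: (5)·(1/3) + (2)·(2/9) + (8)·(1/9) + (8)·(1/3) = 17/3.
b: (3)·(1/3) + (0)·(2/9) + (7)·(1/9) + (2)·(1/3) = 22/9.
The best pure response is a with expected payoff 17/3.

17/3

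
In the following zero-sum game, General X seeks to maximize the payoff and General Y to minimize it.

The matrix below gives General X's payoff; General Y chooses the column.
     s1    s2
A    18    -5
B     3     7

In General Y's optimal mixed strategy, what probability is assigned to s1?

Row minima are -5 and 3, so General X's maximin is 3; column maxima are 18 and 7, so General Y's minimax is 7. These differ, so the equilibrium is in mixed strategies.
Let General Y play s1 with probability q. General X is indifferent when 18q − 5(1−q) = 3q + 7(1−q), giving q = 4/9.

4/9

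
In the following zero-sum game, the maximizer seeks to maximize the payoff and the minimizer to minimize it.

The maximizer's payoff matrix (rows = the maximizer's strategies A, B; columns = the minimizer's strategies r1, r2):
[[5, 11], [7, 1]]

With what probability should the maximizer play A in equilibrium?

Row minima are 5 and 1, so the maximizer's maximin is 5; column maxima are 7 and 11, so the minimizer's minimax is 7. These differ, so the equilibrium is in mixed strategies.
Let the maximizer play A with probability p. The minimizer is indifferent when 5p + 7(1−p) = 11p + (1−p), giving p = 1/2.

1/2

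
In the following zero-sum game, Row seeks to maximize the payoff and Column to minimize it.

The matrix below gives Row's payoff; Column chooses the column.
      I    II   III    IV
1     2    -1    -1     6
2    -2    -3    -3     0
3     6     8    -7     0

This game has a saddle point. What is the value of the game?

Row minima: -1, -3, -7 → Row's maximin is -1.
Column maxima: 6, 8, -1, 6 → Column's minimax is -1.
They coincide at (1, III), so the value is -1.

-1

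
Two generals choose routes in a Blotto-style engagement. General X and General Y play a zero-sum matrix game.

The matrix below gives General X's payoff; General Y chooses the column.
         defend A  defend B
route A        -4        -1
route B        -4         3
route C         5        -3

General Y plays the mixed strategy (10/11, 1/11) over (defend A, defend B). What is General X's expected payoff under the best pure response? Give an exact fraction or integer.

47/11

route A: (-4)·(10/11) + (-1)·(1/11) = -41/11.
route B: (-4)·(10/11) + (3)·(1/11) = -37/11.
route C: (5)·(10/11) + (-3)·(1/11) = 47/11.
The best pure response is route C with expected payoff 47/11.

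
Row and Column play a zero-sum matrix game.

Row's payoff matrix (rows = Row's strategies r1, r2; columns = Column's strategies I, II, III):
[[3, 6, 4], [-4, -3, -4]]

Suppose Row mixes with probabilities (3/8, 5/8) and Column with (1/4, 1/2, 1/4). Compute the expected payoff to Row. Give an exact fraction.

-13/32

Against (1/4, 1/2, 1/4), each row's expected payoff is r1: 19/4; r2: -7/2.
Taking the (3/8, 5/8)-weighted average: (3/8)·(19/4) + (5/8)·(-7/2) = -13/32.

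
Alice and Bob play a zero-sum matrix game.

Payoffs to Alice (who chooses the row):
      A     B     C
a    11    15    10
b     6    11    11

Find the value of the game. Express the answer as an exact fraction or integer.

Column B is strictly dominated by A for Bob (it gives Alice more in every row).
The remaining 2×2 game on (a, b) × (A, C) has no saddle point. Let Alice play a with probability p; indifference gives 11p + 6(1−p) = 10p + 11(1−p), so p = 5/6.
Similarly Bob's optimal q on A is 1/6, and the value is 11·(1/6) + (10)·(5/6) = 61/6.

61/6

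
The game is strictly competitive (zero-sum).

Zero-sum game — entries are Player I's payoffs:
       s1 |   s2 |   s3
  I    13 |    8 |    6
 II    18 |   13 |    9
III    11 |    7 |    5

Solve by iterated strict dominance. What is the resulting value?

Row III is strictly dominated by row I (13>11, 8>7, 6>5); eliminate III.
Row I is strictly dominated by row II (18>13, 13>8, 9>6); eliminate I.
Column s2 is strictly dominated by s3 for Player II (9<13); eliminate s2.
Column s1 is strictly dominated by s3 for Player II (9<18); eliminate s1.
Only (II, s3) remains, with payoff 9.

9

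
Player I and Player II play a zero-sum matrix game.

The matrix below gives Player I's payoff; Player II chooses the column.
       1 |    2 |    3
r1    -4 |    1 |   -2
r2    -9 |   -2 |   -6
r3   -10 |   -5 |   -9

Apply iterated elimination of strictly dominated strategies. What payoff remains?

Row r2 is strictly dominated by row r1 (-4>-9, 1>-2, -2>-6); eliminate r2.
Row r3 is strictly dominated by row r1 (-4>-10, 1>-5, -2>-9); eliminate r3.
Column 2 is strictly dominated by 1 for Player II (-4<1); eliminate 2.
Column 3 is strictly dominated by 1 for Player II (-4<-2); eliminate 3.
Only (r1, 1) remains, with payoff -4.

-4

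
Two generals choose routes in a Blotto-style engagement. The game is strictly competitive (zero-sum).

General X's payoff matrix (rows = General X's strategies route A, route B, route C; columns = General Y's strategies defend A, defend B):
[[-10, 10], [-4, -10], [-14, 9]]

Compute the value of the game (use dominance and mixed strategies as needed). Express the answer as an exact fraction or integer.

-70/13

Row route C is strictly dominated by row route A, so General X never plays it.
The remaining 2×2 game on (route A, route B) × (defend A, defend B) has no saddle point. Let General X play route A with probability p; indifference gives −10p − 4(1−p) = 10p − 10(1−p), so p = 3/13.
Similarly General Y's optimal q on defend A is 10/13, and the value is -10·(10/13) + (10)·(3/13) = -70/13.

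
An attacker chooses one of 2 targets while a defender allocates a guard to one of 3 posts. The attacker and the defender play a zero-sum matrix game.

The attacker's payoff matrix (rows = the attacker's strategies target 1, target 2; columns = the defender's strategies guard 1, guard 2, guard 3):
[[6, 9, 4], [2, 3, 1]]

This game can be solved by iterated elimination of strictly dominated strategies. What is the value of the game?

Row target 2 is strictly dominated by row target 1 (6>2, 9>3, 4>1); eliminate target 2.
Column guard 2 is strictly dominated by guard 1 for the defender (6<9); eliminate guard 2.
Column guard 1 is strictly dominated by guard 3 for the defender (4<6); eliminate guard 1.
Only (target 1, guard 3) remains, with payoff 4.

4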